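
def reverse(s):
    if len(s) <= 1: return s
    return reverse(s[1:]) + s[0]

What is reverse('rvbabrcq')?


reverse('rvbabrcq') = reverse('vbabrcq') + 'r'
reverse('vbabrcq') = reverse('babrcq') + 'v'
reverse('babrcq') = reverse('abrcq') + 'b'
reverse('abrcq') = reverse('brcq') + 'a'
reverse('brcq') = reverse('rcq') + 'b'
reverse('rcq') = reverse('cq') + 'r'
reverse('cq') = reverse('q') + 'c'
reverse('q') = 'q'  (base case)
Concatenating: 'q' + 'c' + 'r' + 'b' + 'a' + 'b' + 'v' + 'r' = 'qcrbabvr'

qcrbabvr


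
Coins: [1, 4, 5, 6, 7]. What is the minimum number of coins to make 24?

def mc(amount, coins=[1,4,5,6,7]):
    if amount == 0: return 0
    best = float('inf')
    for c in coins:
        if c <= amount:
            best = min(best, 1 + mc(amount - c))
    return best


Building up with DP:
mc(0) = 0
mc(1) = min(1+mc(0)=1+0=1) = 1
mc(2) = min(1+mc(1)=1+1=2) = 2
mc(3) = min(1+mc(2)=1+2=3) = 3
mc(4) = min(1+mc(3)=1+3=4, 1+mc(0)=1+0=1) = 1
mc(5) = min(1+mc(4)=1+1=2, 1+mc(1)=1+1=2, 1+mc(0)=1+0=1) = 1
mc(6) = min(1+mc(5)=1+1=2, 1+mc(2)=1+2=3, 1+mc(1)=1+1=2, 1+mc(0)=1+0=1) = 1
mc(7) = min(1+mc(6)=1+1=2, 1+mc(3)=1+3=4, 1+mc(2)=1+2=3, 1+mc(1)=1+1=2, 1+mc(0)=1+0=1) = 1
mc(8) = min(1+mc(7)=1+1=2, 1+mc(4)=1+1=2, 1+mc(3)=1+3=4, 1+mc(2)=1+2=3, 1+mc(1)=1+1=2) = 2
mc(9) = min(1+mc(8)=1+2=3, 1+mc(5)=1+1=2, 1+mc(4)=1+1=2, 1+mc(3)=1+3=4, 1+mc(2)=1+2=3) = 2
mc(10) = min(1+mc(9)=1+2=3, 1+mc(6)=1+1=2, 1+mc(5)=1+1=2, 1+mc(4)=1+1=2, 1+mc(3)=1+3=4) = 2
mc(11) = min(1+mc(10)=1+2=3, 1+mc(7)=1+1=2, 1+mc(6)=1+1=2, 1+mc(5)=1+1=2, 1+mc(4)=1+1=2) = 2
mc(12) = min(1+mc(11)=1+2=3, 1+mc(8)=1+2=3, 1+mc(7)=1+1=2, 1+mc(6)=1+1=2, 1+mc(5)=1+1=2) = 2
mc(13) = min(1+mc(12)=1+2=3, 1+mc(9)=1+2=3, 1+mc(8)=1+2=3, 1+mc(7)=1+1=2, 1+mc(6)=1+1=2) = 2
mc(14) = min(1+mc(13)=1+2=3, 1+mc(10)=1+2=3, 1+mc(9)=1+2=3, 1+mc(8)=1+2=3, 1+mc(7)=1+1=2) = 2
mc(15) = min(1+mc(14)=1+2=3, 1+mc(11)=1+2=3, 1+mc(10)=1+2=3, 1+mc(9)=1+2=3, 1+mc(8)=1+2=3) = 3
mc(16) = min(1+mc(15)=1+3=4, 1+mc(12)=1+2=3, 1+mc(11)=1+2=3, 1+mc(10)=1+2=3, 1+mc(9)=1+2=3) = 3
mc(17) = min(1+mc(16)=1+3=4, 1+mc(13)=1+2=3, 1+mc(12)=1+2=3, 1+mc(11)=1+2=3, 1+mc(10)=1+2=3) = 3
mc(18) = min(1+mc(17)=1+3=4, 1+mc(14)=1+2=3, 1+mc(13)=1+2=3, 1+mc(12)=1+2=3, 1+mc(11)=1+2=3) = 3
mc(19) = min(1+mc(18)=1+3=4, 1+mc(15)=1+3=4, 1+mc(14)=1+2=3, 1+mc(13)=1+2=3, 1+mc(12)=1+2=3) = 3
mc(20) = min(1+mc(19)=1+3=4, 1+mc(16)=1+3=4, 1+mc(15)=1+3=4, 1+mc(14)=1+2=3, 1+mc(13)=1+2=3) = 3
mc(21) = min(1+mc(20)=1+3=4, 1+mc(17)=1+3=4, 1+mc(16)=1+3=4, 1+mc(15)=1+3=4, 1+mc(14)=1+2=3) = 3
mc(22) = min(1+mc(21)=1+3=4, 1+mc(18)=1+3=4, 1+mc(17)=1+3=4, 1+mc(16)=1+3=4, 1+mc(15)=1+3=4) = 4
mc(23) = min(1+mc(22)=1+4=5, 1+mc(19)=1+3=4, 1+mc(18)=1+3=4, 1+mc(17)=1+3=4, 1+mc(16)=1+3=4) = 4
mc(24) = min(1+mc(23)=1+4=5, 1+mc(20)=1+3=4, 1+mc(19)=1+3=4, 1+mc(18)=1+3=4, 1+mc(17)=1+3=4) = 4

4


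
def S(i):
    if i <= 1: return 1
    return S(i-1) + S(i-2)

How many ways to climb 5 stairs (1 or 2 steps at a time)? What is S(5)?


Building up from base cases:
S(0) = 1
S(1) = 1
S(2) = S(1) + S(0) = 1 + 1 = 2
S(3) = S(2) + S(1) = 2 + 1 = 3
S(4) = S(3) + S(2) = 3 + 2 = 5
S(5) = S(4) + S(3) = 5 + 3 = 8

8


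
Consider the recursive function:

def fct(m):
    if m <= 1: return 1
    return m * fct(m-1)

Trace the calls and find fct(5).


fct(5)
= 5 * fct(4)
= 5 * 4 * fct(3)
= 5 * 4 * 3 * fct(2)
= 5 * 4 * 3 * 2 * fct(1)
= 5 * 4 * 3 * 2 * 1
= 120

120


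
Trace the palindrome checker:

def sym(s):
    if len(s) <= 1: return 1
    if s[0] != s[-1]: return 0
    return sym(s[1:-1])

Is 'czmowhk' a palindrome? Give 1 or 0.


sym('czmowhk'): s[0]='c' != s[-1]='k' -> return 0
Result: 0 (not a palindrome)

0


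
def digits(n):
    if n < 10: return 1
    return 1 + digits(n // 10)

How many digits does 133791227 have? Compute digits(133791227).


digits(133791227) = 1 + digits(13379122)
digits(13379122) = 1 + digits(1337912)
digits(1337912) = 1 + digits(133791)
digits(133791) = 1 + digits(13379)
digits(13379) = 1 + digits(1337)
digits(1337) = 1 + digits(133)
digits(133) = 1 + digits(13)
digits(13) = 1 + digits(1)
digits(1) = 1  (base case: 1 < 10)
Unwinding: 1 + 1 + 1 + 1 + 1 + 1 + 1 + 1 + 1 = 9

9


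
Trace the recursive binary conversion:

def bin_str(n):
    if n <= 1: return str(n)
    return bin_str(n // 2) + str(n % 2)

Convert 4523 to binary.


bin_str(4523) = bin_str(2261) + '1'
bin_str(2261) = bin_str(1130) + '1'
bin_str(1130) = bin_str(565) + '0'
bin_str(565) = bin_str(282) + '1'
bin_str(282) = bin_str(141) + '0'
bin_str(141) = bin_str(70) + '1'
bin_str(70) = bin_str(35) + '0'
bin_str(35) = bin_str(17) + '1'
bin_str(17) = bin_str(8) + '1'
bin_str(8) = bin_str(4) + '0'
bin_str(4) = bin_str(2) + '0'
bin_str(2) = bin_str(1) + '0'
bin_str(1) = '1'  (base case)
Concatenating: '1' + '0' + '0' + '0' + '1' + '1' + '0' + '1' + '0' + '1' + '0' + '1' + '1' = '1000110101011'

1000110101011


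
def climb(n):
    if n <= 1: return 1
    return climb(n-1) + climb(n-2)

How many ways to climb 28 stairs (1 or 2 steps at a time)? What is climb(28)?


Building up from base cases:
climb(0) = 1
climb(1) = 1
climb(2) = climb(1) + climb(0) = 1 + 1 = 2
climb(3) = climb(2) + climb(1) = 2 + 1 = 3
climb(4) = climb(3) + climb(2) = 3 + 2 = 5
climb(5) = climb(4) + climb(3) = 5 + 3 = 8
climb(6) = climb(5) + climb(4) = 8 + 5 = 13
climb(7) = climb(6) + climb(5) = 13 + 8 = 21
climb(8) = climb(7) + climb(6) = 21 + 13 = 34
climb(9) = climb(8) + climb(7) = 34 + 21 = 55
climb(10) = climb(9) + climb(8) = 55 + 34 = 89
climb(11) = climb(10) + climb(9) = 89 + 55 = 144
climb(12) = climb(11) + climb(10) = 144 + 89 = 233
climb(13) = climb(12) + climb(11) = 233 + 144 = 377
climb(14) = climb(13) + climb(12) = 377 + 233 = 610
climb(15) = climb(14) + climb(13) = 610 + 377 = 987
climb(16) = climb(15) + climb(14) = 987 + 610 = 1597
climb(17) = climb(16) + climb(15) = 1597 + 987 = 2584
climb(18) = climb(17) + climb(16) = 2584 + 1597 = 4181
climb(19) = climb(18) + climb(17) = 4181 + 2584 = 6765
climb(20) = climb(19) + climb(18) = 6765 + 4181 = 10946
climb(21) = climb(20) + climb(19) = 10946 + 6765 = 17711
climb(22) = climb(21) + climb(20) = 17711 + 10946 = 28657
climb(23) = climb(22) + climb(21) = 28657 + 17711 = 46368
climb(24) = climb(23) + climb(22) = 46368 + 28657 = 75025
climb(25) = climb(24) + climb(23) = 75025 + 46368 = 121393
climb(26) = climb(25) + climb(24) = 121393 + 75025 = 196418
climb(27) = climb(26) + climb(25) = 196418 + 121393 = 317811
climb(28) = climb(27) + climb(26) = 317811 + 196418 = 514229

514229


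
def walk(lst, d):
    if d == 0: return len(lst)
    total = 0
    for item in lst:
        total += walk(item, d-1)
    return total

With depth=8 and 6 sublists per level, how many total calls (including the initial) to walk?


At depth 0 (root): 1 call
At depth 1: each of 1 parents calls walk on 6 children = 6 calls
At depth 2: each of 6 parents calls walk on 6 children = 36 calls
At depth 3: each of 36 parents calls walk on 6 children = 216 calls
At depth 4: each of 216 parents calls walk on 6 children = 1296 calls
At depth 5: each of 1296 parents calls walk on 6 children = 7776 calls
At depth 6: each of 7776 parents calls walk on 6 children = 46656 calls
At depth 7: each of 46656 parents calls walk on 6 children = 279936 calls
At depth 8: each of 279936 parents calls walk on 6 children = 1679616 calls
Total: 1 + 6 + 36 + 216 + 1296 + 7776 + 46656 + 279936 + 1679616 = 2015539

2015539


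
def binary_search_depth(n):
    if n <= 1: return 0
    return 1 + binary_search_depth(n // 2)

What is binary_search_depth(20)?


20 / 2 = 10
10 / 2 = 5
5 / 2 = 2
2 / 2 = 1
Reached 1 after 4 halvings

4


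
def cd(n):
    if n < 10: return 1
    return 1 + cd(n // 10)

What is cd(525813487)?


cd(525813487) = 1 + cd(52581348)
cd(52581348) = 1 + cd(5258134)
cd(5258134) = 1 + cd(525813)
cd(525813) = 1 + cd(52581)
cd(52581) = 1 + cd(5258)
cd(5258) = 1 + cd(525)
cd(525) = 1 + cd(52)
cd(52) = 1 + cd(5)
cd(5) = 1  (base case: 5 < 10)
Unwinding: 1 + 1 + 1 + 1 + 1 + 1 + 1 + 1 + 1 = 9

9


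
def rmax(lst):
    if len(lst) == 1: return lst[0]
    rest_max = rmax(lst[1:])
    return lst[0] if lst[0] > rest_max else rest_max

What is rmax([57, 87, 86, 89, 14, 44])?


rmax([57, 87, 86, 89, 14, 44]): compare 57 with rmax([87, 86, 89, 14, 44])
rmax([87, 86, 89, 14, 44]): compare 87 with rmax([86, 89, 14, 44])
rmax([86, 89, 14, 44]): compare 86 with rmax([89, 14, 44])
rmax([89, 14, 44]): compare 89 with rmax([14, 44])
rmax([14, 44]): compare 14 with rmax([44])
rmax([44]) = 44  (base case)
Compare 14 with 44 -> 44
Compare 89 with 44 -> 89
Compare 86 with 89 -> 89
Compare 87 with 89 -> 89
Compare 57 with 89 -> 89

89


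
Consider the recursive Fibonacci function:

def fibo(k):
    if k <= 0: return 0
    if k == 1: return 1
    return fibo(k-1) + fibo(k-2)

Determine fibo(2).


Computing fibo(2) bottom-up:
fibo(0) = 0
fibo(1) = 1
fibo(2) = fibo(1) + fibo(0) = 1 + 0 = 1

1


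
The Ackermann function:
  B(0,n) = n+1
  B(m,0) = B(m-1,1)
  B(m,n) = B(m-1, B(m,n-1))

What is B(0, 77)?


B(0, 77) = 78
Result: B(0, 77) = 78

78


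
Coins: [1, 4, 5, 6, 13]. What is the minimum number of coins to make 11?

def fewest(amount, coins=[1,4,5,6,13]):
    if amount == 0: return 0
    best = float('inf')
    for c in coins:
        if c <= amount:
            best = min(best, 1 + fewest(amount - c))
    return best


Building up with DP:
fewest(0) = 0
fewest(1) = min(1+fewest(0)=1+0=1) = 1
fewest(2) = min(1+fewest(1)=1+1=2) = 2
fewest(3) = min(1+fewest(2)=1+2=3) = 3
fewest(4) = min(1+fewest(3)=1+3=4, 1+fewest(0)=1+0=1) = 1
fewest(5) = min(1+fewest(4)=1+1=2, 1+fewest(1)=1+1=2, 1+fewest(0)=1+0=1) = 1
fewest(6) = min(1+fewest(5)=1+1=2, 1+fewest(2)=1+2=3, 1+fewest(1)=1+1=2, 1+fewest(0)=1+0=1) = 1
fewest(7) = min(1+fewest(6)=1+1=2, 1+fewest(3)=1+3=4, 1+fewest(2)=1+2=3, 1+fewest(1)=1+1=2) = 2
fewest(8) = min(1+fewest(7)=1+2=3, 1+fewest(4)=1+1=2, 1+fewest(3)=1+3=4, 1+fewest(2)=1+2=3) = 2
fewest(9) = min(1+fewest(8)=1+2=3, 1+fewest(5)=1+1=2, 1+fewest(4)=1+1=2, 1+fewest(3)=1+3=4) = 2
fewest(10) = min(1+fewest(9)=1+2=3, 1+fewest(6)=1+1=2, 1+fewest(5)=1+1=2, 1+fewest(4)=1+1=2) = 2
fewest(11) = min(1+fewest(10)=1+2=3, 1+fewest(7)=1+2=3, 1+fewest(6)=1+1=2, 1+fewest(5)=1+1=2) = 2

2


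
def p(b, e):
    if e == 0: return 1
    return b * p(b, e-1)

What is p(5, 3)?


p(5, 3)
= 5 * p(5, 2)
= 5 * 5 * p(5, 1)
= 5 * 5 * 5 * p(5, 0)
= 5 * 5 * 5 * 1
= 125

125


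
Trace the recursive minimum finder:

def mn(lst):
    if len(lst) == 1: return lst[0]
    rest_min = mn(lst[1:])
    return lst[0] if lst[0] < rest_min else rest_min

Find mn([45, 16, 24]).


mn([45, 16, 24]): compare 45 with mn([16, 24])
mn([16, 24]): compare 16 with mn([24])
mn([24]) = 24  (base case)
Compare 16 with 24 -> 16
Compare 45 with 16 -> 16

16


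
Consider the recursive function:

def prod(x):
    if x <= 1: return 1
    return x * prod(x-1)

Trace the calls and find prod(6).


prod(6)
= 6 * prod(5)
= 6 * 5 * prod(4)
= 6 * 5 * 4 * prod(3)
= 6 * 5 * 4 * 3 * prod(2)
= 6 * 5 * 4 * 3 * 2 * prod(1)
= 6 * 5 * 4 * 3 * 2 * 1
= 720

720


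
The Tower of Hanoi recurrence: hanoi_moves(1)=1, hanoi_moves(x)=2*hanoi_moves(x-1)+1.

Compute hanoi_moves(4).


hanoi_moves(4) = 2 * hanoi_moves(3) + 1
hanoi_moves(3) = 2 * hanoi_moves(2) + 1
hanoi_moves(2) = 2 * hanoi_moves(1) + 1
hanoi_moves(1) = 1  (base case)
hanoi_moves(2) = 2 * 1 + 1 = 3
hanoi_moves(3) = 2 * 3 + 1 = 7
hanoi_moves(4) = 2 * 7 + 1 = 15

15


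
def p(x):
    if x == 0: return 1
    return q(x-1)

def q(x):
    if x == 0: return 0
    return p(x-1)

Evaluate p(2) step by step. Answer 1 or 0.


p(2) = q(1)
q(1) = p(0)
p(0) = 1  (base case)
Result: 1

1


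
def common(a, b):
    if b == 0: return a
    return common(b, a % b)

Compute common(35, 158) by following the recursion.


common(35, 158) = common(158, 35)
common(158, 35) = common(35, 18)
common(35, 18) = common(18, 17)
common(18, 17) = common(17, 1)
common(17, 1) = common(1, 0)
common(1, 0) = 1  (base case)

1


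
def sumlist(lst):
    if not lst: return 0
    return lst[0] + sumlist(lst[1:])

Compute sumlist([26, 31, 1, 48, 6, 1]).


sumlist([26, 31, 1, 48, 6, 1]) = 26 + sumlist([31, 1, 48, 6, 1])
sumlist([31, 1, 48, 6, 1]) = 31 + sumlist([1, 48, 6, 1])
sumlist([1, 48, 6, 1]) = 1 + sumlist([48, 6, 1])
sumlist([48, 6, 1]) = 48 + sumlist([6, 1])
sumlist([6, 1]) = 6 + sumlist([1])
sumlist([1]) = 1 + sumlist([])
sumlist([]) = 0  (base case)
Total: 26 + 31 + 1 + 48 + 6 + 1 + 0 = 113

113


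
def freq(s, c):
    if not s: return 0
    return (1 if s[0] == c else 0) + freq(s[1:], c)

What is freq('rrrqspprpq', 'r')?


s[0]='r' == 'r' -> 1
s[0]='r' == 'r' -> 1
s[0]='r' == 'r' -> 1
s[0]='q' != 'r' -> 0
s[0]='s' != 'r' -> 0
s[0]='p' != 'r' -> 0
s[0]='p' != 'r' -> 0
s[0]='r' == 'r' -> 1
s[0]='p' != 'r' -> 0
s[0]='q' != 'r' -> 0
Sum: 1 + 1 + 1 + 0 + 0 + 0 + 0 + 1 + 0 + 0 = 4

4


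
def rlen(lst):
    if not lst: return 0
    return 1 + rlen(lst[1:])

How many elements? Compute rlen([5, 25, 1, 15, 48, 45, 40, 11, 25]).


rlen([5, 25, 1, 15, 48, 45, 40, 11, 25]) = 1 + rlen([25, 1, 15, 48, 45, 40, 11, 25])
rlen([25, 1, 15, 48, 45, 40, 11, 25]) = 1 + rlen([1, 15, 48, 45, 40, 11, 25])
rlen([1, 15, 48, 45, 40, 11, 25]) = 1 + rlen([15, 48, 45, 40, 11, 25])
rlen([15, 48, 45, 40, 11, 25]) = 1 + rlen([48, 45, 40, 11, 25])
rlen([48, 45, 40, 11, 25]) = 1 + rlen([45, 40, 11, 25])
rlen([45, 40, 11, 25]) = 1 + rlen([40, 11, 25])
rlen([40, 11, 25]) = 1 + rlen([11, 25])
rlen([11, 25]) = 1 + rlen([25])
rlen([25]) = 1 + rlen([])
rlen([]) = 0  (base case)
Unwinding: 1 + 1 + 1 + 1 + 1 + 1 + 1 + 1 + 1 + 0 = 9

9


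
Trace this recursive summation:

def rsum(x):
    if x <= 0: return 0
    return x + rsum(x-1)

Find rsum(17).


rsum(17)
= 17 + 16 + 15 + 14 + 13 + 12 + 11 + 10 + 9 + 8 + 7 + 6 + 5 + 4 + 3 + 2 + 1 + rsum(0)
= 17 + 16 + 15 + 14 + 13 + 12 + 11 + 10 + 9 + 8 + 7 + 6 + 5 + 4 + 3 + 2 + 1 + 0
= 153

153


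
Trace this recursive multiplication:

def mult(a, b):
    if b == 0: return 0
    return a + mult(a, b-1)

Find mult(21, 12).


mult(21, 12) = 21 + mult(21, 11)
mult(21, 11) = 21 + mult(21, 10)
mult(21, 10) = 21 + mult(21, 9)
mult(21, 9) = 21 + mult(21, 8)
mult(21, 8) = 21 + mult(21, 7)
mult(21, 7) = 21 + mult(21, 6)
mult(21, 6) = 21 + mult(21, 5)
mult(21, 5) = 21 + mult(21, 4)
mult(21, 4) = 21 + mult(21, 3)
mult(21, 3) = 21 + mult(21, 2)
mult(21, 2) = 21 + mult(21, 1)
mult(21, 1) = 21 + mult(21, 0)
mult(21, 0) = 0  (base case)
Total: 21 + 21 + 21 + 21 + 21 + 21 + 21 + 21 + 21 + 21 + 21 + 21 + 0 = 252

252


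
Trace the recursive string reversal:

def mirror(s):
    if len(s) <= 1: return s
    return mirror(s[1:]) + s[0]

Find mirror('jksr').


mirror('jksr') = mirror('ksr') + 'j'
mirror('ksr') = mirror('sr') + 'k'
mirror('sr') = mirror('r') + 's'
mirror('r') = 'r'  (base case)
Concatenating: 'r' + 's' + 'k' + 'j' = 'rskj'

rskj


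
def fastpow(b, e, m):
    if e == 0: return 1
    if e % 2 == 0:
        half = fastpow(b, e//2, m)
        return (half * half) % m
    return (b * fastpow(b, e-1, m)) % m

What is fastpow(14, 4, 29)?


fastpow(14, 4, 29): e is even, compute fastpow(14, 2, 29)
  fastpow(14, 2, 29): e is even, compute fastpow(14, 1, 29)
    fastpow(14, 1, 29): e is odd, compute fastpow(14, 0, 29)
      fastpow(14, 0, 29) = 1
    (14 * 1) % 29 = 14
  half=14, (14*14) % 29 = 22
half=22, (22*22) % 29 = 20

20


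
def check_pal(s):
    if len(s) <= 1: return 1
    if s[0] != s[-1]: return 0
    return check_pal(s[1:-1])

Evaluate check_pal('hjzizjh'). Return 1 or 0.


check_pal('hjzizjh'): s[0]='h' == s[-1]='h' -> check check_pal('jzizj')
check_pal('jzizj'): s[0]='j' == s[-1]='j' -> check check_pal('ziz')
check_pal('ziz'): s[0]='z' == s[-1]='z' -> check check_pal('i')
check_pal('i'): len <= 1 -> return 1  (base case)
Result: 1 (palindrome)

1


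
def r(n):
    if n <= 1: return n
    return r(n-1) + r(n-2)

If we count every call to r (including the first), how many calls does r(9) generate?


Let C(n) = total calls for r(n)
C(0) = 1, C(1) = 1
C(2) = 1 + C(1) + C(0) = 1 + 1 + 1 = 3
C(3) = 1 + C(2) + C(1) = 1 + 3 + 1 = 5
C(4) = 1 + C(3) + C(2) = 1 + 5 + 3 = 9
C(5) = 1 + C(4) + C(3) = 1 + 9 + 5 = 15
C(6) = 1 + C(5) + C(4) = 1 + 15 + 9 = 25
C(7) = 1 + C(6) + C(5) = 1 + 25 + 15 = 41
C(8) = 1 + C(7) + C(6) = 1 + 41 + 25 = 67
C(9) = 1 + C(8) + C(7) = 1 + 67 + 41 = 109

109


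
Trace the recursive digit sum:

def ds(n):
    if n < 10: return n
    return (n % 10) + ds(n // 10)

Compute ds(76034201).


ds(76034201) = 1 + ds(7603420)
ds(7603420) = 0 + ds(760342)
ds(760342) = 2 + ds(76034)
ds(76034) = 4 + ds(7603)
ds(7603) = 3 + ds(760)
ds(760) = 0 + ds(76)
ds(76) = 6 + ds(7)
ds(7) = 7  (base case)
Total: 1 + 0 + 2 + 4 + 3 + 0 + 6 + 7 = 23

23


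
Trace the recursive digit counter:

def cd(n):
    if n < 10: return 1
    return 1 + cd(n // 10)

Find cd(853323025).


cd(853323025) = 1 + cd(85332302)
cd(85332302) = 1 + cd(8533230)
cd(8533230) = 1 + cd(853323)
cd(853323) = 1 + cd(85332)
cd(85332) = 1 + cd(8533)
cd(8533) = 1 + cd(853)
cd(853) = 1 + cd(85)
cd(85) = 1 + cd(8)
cd(8) = 1  (base case: 8 < 10)
Unwinding: 1 + 1 + 1 + 1 + 1 + 1 + 1 + 1 + 1 = 9

9


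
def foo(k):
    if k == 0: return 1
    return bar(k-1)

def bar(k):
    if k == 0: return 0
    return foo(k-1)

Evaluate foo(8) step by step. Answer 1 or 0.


foo(8) = bar(7)
bar(7) = foo(6)
foo(6) = bar(5)
bar(5) = foo(4)
foo(4) = bar(3)
bar(3) = foo(2)
foo(2) = bar(1)
bar(1) = foo(0)
foo(0) = 1  (base case)
Result: 1

1


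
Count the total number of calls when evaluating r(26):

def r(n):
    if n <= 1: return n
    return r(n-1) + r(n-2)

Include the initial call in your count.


Let C(n) = total calls for r(n)
C(0) = 1, C(1) = 1
C(2) = 1 + C(1) + C(0) = 1 + 1 + 1 = 3
C(3) = 1 + C(2) + C(1) = 1 + 3 + 1 = 5
C(4) = 1 + C(3) + C(2) = 1 + 5 + 3 = 9
C(5) = 1 + C(4) + C(3) = 1 + 9 + 5 = 15
C(6) = 1 + C(5) + C(4) = 1 + 15 + 9 = 25
C(7) = 1 + C(6) + C(5) = 1 + 25 + 15 = 41
C(8) = 1 + C(7) + C(6) = 1 + 41 + 25 = 67
C(9) = 1 + C(8) + C(7) = 1 + 67 + 41 = 109
C(10) = 1 + C(9) + C(8) = 1 + 109 + 67 = 177
C(11) = 1 + C(10) + C(9) = 1 + 177 + 109 = 287
C(12) = 1 + C(11) + C(10) = 1 + 287 + 177 = 465
C(13) = 1 + C(12) + C(11) = 1 + 465 + 287 = 753
C(14) = 1 + C(13) + C(12) = 1 + 753 + 465 = 1219
C(15) = 1 + C(14) + C(13) = 1 + 1219 + 753 = 1973
C(16) = 1 + C(15) + C(14) = 1 + 1973 + 1219 = 3193
C(17) = 1 + C(16) + C(15) = 1 + 3193 + 1973 = 5167
C(18) = 1 + C(17) + C(16) = 1 + 5167 + 3193 = 8361
C(19) = 1 + C(18) + C(17) = 1 + 8361 + 5167 = 13529
C(20) = 1 + C(19) + C(18) = 1 + 13529 + 8361 = 21891
C(21) = 1 + C(20) + C(19) = 1 + 21891 + 13529 = 35421
C(22) = 1 + C(21) + C(20) = 1 + 35421 + 21891 = 57313
C(23) = 1 + C(22) + C(21) = 1 + 57313 + 35421 = 92735
C(24) = 1 + C(23) + C(22) = 1 + 92735 + 57313 = 150049
C(25) = 1 + C(24) + C(23) = 1 + 150049 + 92735 = 242785
C(26) = 1 + C(25) + C(24) = 1 + 242785 + 150049 = 392835

392835


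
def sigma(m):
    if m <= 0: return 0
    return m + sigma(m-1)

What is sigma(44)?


sigma(44)
= 44 + 43 + 42 + 41 + 40 + 39 + 38 + 37 + 36 + 35 + 34 + 33 + 32 + 31 + 30 + 29 + 28 + 27 + 26 + 25 + 24 + 23 + 22 + 21 + 20 + 19 + 18 + 17 + 16 + 15 + 14 + 13 + 12 + 11 + 10 + 9 + 8 + 7 + 6 + 5 + 4 + 3 + 2 + 1 + sigma(0)
= 44 + 43 + 42 + 41 + 40 + 39 + 38 + 37 + 36 + 35 + 34 + 33 + 32 + 31 + 30 + 29 + 28 + 27 + 26 + 25 + 24 + 23 + 22 + 21 + 20 + 19 + 18 + 17 + 16 + 15 + 14 + 13 + 12 + 11 + 10 + 9 + 8 + 7 + 6 + 5 + 4 + 3 + 2 + 1 + 0
= 990

990


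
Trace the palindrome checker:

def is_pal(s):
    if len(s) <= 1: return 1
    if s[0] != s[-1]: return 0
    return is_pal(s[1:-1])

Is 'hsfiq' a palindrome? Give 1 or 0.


is_pal('hsfiq'): s[0]='h' != s[-1]='q' -> return 0
Result: 0 (not a palindrome)

0


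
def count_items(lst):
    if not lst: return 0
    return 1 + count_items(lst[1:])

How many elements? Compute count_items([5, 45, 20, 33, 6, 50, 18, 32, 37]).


count_items([5, 45, 20, 33, 6, 50, 18, 32, 37]) = 1 + count_items([45, 20, 33, 6, 50, 18, 32, 37])
count_items([45, 20, 33, 6, 50, 18, 32, 37]) = 1 + count_items([20, 33, 6, 50, 18, 32, 37])
count_items([20, 33, 6, 50, 18, 32, 37]) = 1 + count_items([33, 6, 50, 18, 32, 37])
count_items([33, 6, 50, 18, 32, 37]) = 1 + count_items([6, 50, 18, 32, 37])
count_items([6, 50, 18, 32, 37]) = 1 + count_items([50, 18, 32, 37])
count_items([50, 18, 32, 37]) = 1 + count_items([18, 32, 37])
count_items([18, 32, 37]) = 1 + count_items([32, 37])
count_items([32, 37]) = 1 + count_items([37])
count_items([37]) = 1 + count_items([])
count_items([]) = 0  (base case)
Unwinding: 1 + 1 + 1 + 1 + 1 + 1 + 1 + 1 + 1 + 0 = 9

9


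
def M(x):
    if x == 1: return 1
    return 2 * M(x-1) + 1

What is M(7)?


M(7) = 2 * M(6) + 1
M(6) = 2 * M(5) + 1
M(5) = 2 * M(4) + 1
M(4) = 2 * M(3) + 1
M(3) = 2 * M(2) + 1
M(2) = 2 * M(1) + 1
M(1) = 1  (base case)
M(2) = 2 * 1 + 1 = 3
M(3) = 2 * 3 + 1 = 7
M(4) = 2 * 7 + 1 = 15
M(5) = 2 * 15 + 1 = 31
M(6) = 2 * 31 + 1 = 63
M(7) = 2 * 63 + 1 = 127

127


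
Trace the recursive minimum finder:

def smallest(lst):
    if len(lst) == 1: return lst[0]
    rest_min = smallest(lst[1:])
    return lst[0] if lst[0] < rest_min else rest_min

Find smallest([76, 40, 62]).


smallest([76, 40, 62]): compare 76 with smallest([40, 62])
smallest([40, 62]): compare 40 with smallest([62])
smallest([62]) = 62  (base case)
Compare 40 with 62 -> 40
Compare 76 with 40 -> 40

40


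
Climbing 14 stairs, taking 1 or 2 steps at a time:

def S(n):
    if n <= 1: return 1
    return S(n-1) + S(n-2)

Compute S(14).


Building up from base cases:
S(0) = 1
S(1) = 1
S(2) = S(1) + S(0) = 1 + 1 = 2
S(3) = S(2) + S(1) = 2 + 1 = 3
S(4) = S(3) + S(2) = 3 + 2 = 5
S(5) = S(4) + S(3) = 5 + 3 = 8
S(6) = S(5) + S(4) = 8 + 5 = 13
S(7) = S(6) + S(5) = 13 + 8 = 21
S(8) = S(7) + S(6) = 21 + 13 = 34
S(9) = S(8) + S(7) = 34 + 21 = 55
S(10) = S(9) + S(8) = 55 + 34 = 89
S(11) = S(10) + S(9) = 89 + 55 = 144
S(12) = S(11) + S(10) = 144 + 89 = 233
S(13) = S(12) + S(11) = 233 + 144 = 377
S(14) = S(13) + S(12) = 377 + 233 = 610

610


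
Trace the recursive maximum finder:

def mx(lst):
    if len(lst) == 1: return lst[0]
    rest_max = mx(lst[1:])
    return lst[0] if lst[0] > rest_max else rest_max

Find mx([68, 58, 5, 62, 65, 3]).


mx([68, 58, 5, 62, 65, 3]): compare 68 with mx([58, 5, 62, 65, 3])
mx([58, 5, 62, 65, 3]): compare 58 with mx([5, 62, 65, 3])
mx([5, 62, 65, 3]): compare 5 with mx([62, 65, 3])
mx([62, 65, 3]): compare 62 with mx([65, 3])
mx([65, 3]): compare 65 with mx([3])
mx([3]) = 3  (base case)
Compare 65 with 3 -> 65
Compare 62 with 65 -> 65
Compare 5 with 65 -> 65
Compare 58 with 65 -> 65
Compare 68 with 65 -> 68

68


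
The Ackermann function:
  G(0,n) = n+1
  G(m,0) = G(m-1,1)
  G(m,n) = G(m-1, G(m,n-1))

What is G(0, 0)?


G(0, 0) = 1
Result: G(0, 0) = 1

1


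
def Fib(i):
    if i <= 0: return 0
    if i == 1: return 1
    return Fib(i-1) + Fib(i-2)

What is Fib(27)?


Computing Fib(27) bottom-up:
Fib(0) = 0
Fib(1) = 1
Fib(2) = Fib(1) + Fib(0) = 1 + 0 = 1
Fib(3) = Fib(2) + Fib(1) = 1 + 1 = 2
Fib(4) = Fib(3) + Fib(2) = 2 + 1 = 3
Fib(5) = Fib(4) + Fib(3) = 3 + 2 = 5
Fib(6) = Fib(5) + Fib(4) = 5 + 3 = 8
Fib(7) = Fib(6) + Fib(5) = 8 + 5 = 13
Fib(8) = Fib(7) + Fib(6) = 13 + 8 = 21
Fib(9) = Fib(8) + Fib(7) = 21 + 13 = 34
Fib(10) = Fib(9) + Fib(8) = 34 + 21 = 55
Fib(11) = Fib(10) + Fib(9) = 55 + 34 = 89
Fib(12) = Fib(11) + Fib(10) = 89 + 55 = 144
Fib(13) = Fib(12) + Fib(11) = 144 + 89 = 233
Fib(14) = Fib(13) + Fib(12) = 233 + 144 = 377
Fib(15) = Fib(14) + Fib(13) = 377 + 233 = 610
Fib(16) = Fib(15) + Fib(14) = 610 + 377 = 987
Fib(17) = Fib(16) + Fib(15) = 987 + 610 = 1597
Fib(18) = Fib(17) + Fib(16) = 1597 + 987 = 2584
Fib(19) = Fib(18) + Fib(17) = 2584 + 1597 = 4181
Fib(20) = Fib(19) + Fib(18) = 4181 + 2584 = 6765
Fib(21) = Fib(20) + Fib(19) = 6765 + 4181 = 10946
Fib(22) = Fib(21) + Fib(20) = 10946 + 6765 = 17711
Fib(23) = Fib(22) + Fib(21) = 17711 + 10946 = 28657
Fib(24) = Fib(23) + Fib(22) = 28657 + 17711 = 46368
Fib(25) = Fib(24) + Fib(23) = 46368 + 28657 = 75025
Fib(26) = Fib(25) + Fib(24) = 75025 + 46368 = 121393
Fib(27) = Fib(26) + Fib(25) = 121393 + 75025 = 196418

196418


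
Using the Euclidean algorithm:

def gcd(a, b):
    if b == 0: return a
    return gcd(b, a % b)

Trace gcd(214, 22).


gcd(214, 22) = gcd(22, 16)
gcd(22, 16) = gcd(16, 6)
gcd(16, 6) = gcd(6, 4)
gcd(6, 4) = gcd(4, 2)
gcd(4, 2) = gcd(2, 0)
gcd(2, 0) = 2  (base case)

2


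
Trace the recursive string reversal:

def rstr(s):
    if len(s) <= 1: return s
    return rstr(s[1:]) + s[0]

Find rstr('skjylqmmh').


rstr('skjylqmmh') = rstr('kjylqmmh') + 's'
rstr('kjylqmmh') = rstr('jylqmmh') + 'k'
rstr('jylqmmh') = rstr('ylqmmh') + 'j'
rstr('ylqmmh') = rstr('lqmmh') + 'y'
rstr('lqmmh') = rstr('qmmh') + 'l'
rstr('qmmh') = rstr('mmh') + 'q'
rstr('mmh') = rstr('mh') + 'm'
rstr('mh') = rstr('h') + 'm'
rstr('h') = 'h'  (base case)
Concatenating: 'h' + 'm' + 'm' + 'q' + 'l' + 'y' + 'j' + 'k' + 's' = 'hmmqlyjks'

hmmqlyjks


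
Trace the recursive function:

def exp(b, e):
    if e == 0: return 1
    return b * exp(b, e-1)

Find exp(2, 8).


exp(2, 8)
= 2 * exp(2, 7)
= 2 * 2 * exp(2, 6)
= 2 * 2 * 2 * exp(2, 5)
= 2 * 2 * 2 * 2 * exp(2, 4)
= 2 * 2 * 2 * 2 * 2 * exp(2, 3)
= 2 * 2 * 2 * 2 * 2 * 2 * exp(2, 2)
= 2 * 2 * 2 * 2 * 2 * 2 * 2 * exp(2, 1)
= 2 * 2 * 2 * 2 * 2 * 2 * 2 * 2 * exp(2, 0)
= 2 * 2 * 2 * 2 * 2 * 2 * 2 * 2 * 1
= 256

256


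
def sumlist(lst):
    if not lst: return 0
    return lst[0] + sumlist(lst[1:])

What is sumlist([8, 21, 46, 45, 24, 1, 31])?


sumlist([8, 21, 46, 45, 24, 1, 31]) = 8 + sumlist([21, 46, 45, 24, 1, 31])
sumlist([21, 46, 45, 24, 1, 31]) = 21 + sumlist([46, 45, 24, 1, 31])
sumlist([46, 45, 24, 1, 31]) = 46 + sumlist([45, 24, 1, 31])
sumlist([45, 24, 1, 31]) = 45 + sumlist([24, 1, 31])
sumlist([24, 1, 31]) = 24 + sumlist([1, 31])
sumlist([1, 31]) = 1 + sumlist([31])
sumlist([31]) = 31 + sumlist([])
sumlist([]) = 0  (base case)
Total: 8 + 21 + 46 + 45 + 24 + 1 + 31 + 0 = 176

176


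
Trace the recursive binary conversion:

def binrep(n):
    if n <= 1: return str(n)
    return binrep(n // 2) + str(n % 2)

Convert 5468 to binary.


binrep(5468) = binrep(2734) + '0'
binrep(2734) = binrep(1367) + '0'
binrep(1367) = binrep(683) + '1'
binrep(683) = binrep(341) + '1'
binrep(341) = binrep(170) + '1'
binrep(170) = binrep(85) + '0'
binrep(85) = binrep(42) + '1'
binrep(42) = binrep(21) + '0'
binrep(21) = binrep(10) + '1'
binrep(10) = binrep(5) + '0'
binrep(5) = binrep(2) + '1'
binrep(2) = binrep(1) + '0'
binrep(1) = '1'  (base case)
Concatenating: '1' + '0' + '1' + '0' + '1' + '0' + '1' + '0' + '1' + '1' + '1' + '0' + '0' = '1010101011100'

1010101011100


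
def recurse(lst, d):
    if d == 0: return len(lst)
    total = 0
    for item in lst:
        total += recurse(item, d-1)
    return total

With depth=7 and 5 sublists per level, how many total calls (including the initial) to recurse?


At depth 0 (root): 1 call
At depth 1: each of 1 parents calls recurse on 5 children = 5 calls
At depth 2: each of 5 parents calls recurse on 5 children = 25 calls
At depth 3: each of 25 parents calls recurse on 5 children = 125 calls
At depth 4: each of 125 parents calls recurse on 5 children = 625 calls
At depth 5: each of 625 parents calls recurse on 5 children = 3125 calls
At depth 6: each of 3125 parents calls recurse on 5 children = 15625 calls
At depth 7: each of 15625 parents calls recurse on 5 children = 78125 calls
Total: 1 + 5 + 25 + 125 + 625 + 3125 + 15625 + 78125 = 97656

97656


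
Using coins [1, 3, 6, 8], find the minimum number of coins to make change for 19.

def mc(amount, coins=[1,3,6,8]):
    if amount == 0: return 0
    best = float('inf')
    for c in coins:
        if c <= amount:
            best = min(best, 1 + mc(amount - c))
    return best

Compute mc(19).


Building up with DP:
mc(0) = 0
mc(1) = min(1+mc(0)=1+0=1) = 1
mc(2) = min(1+mc(1)=1+1=2) = 2
mc(3) = min(1+mc(2)=1+2=3, 1+mc(0)=1+0=1) = 1
mc(4) = min(1+mc(3)=1+1=2, 1+mc(1)=1+1=2) = 2
mc(5) = min(1+mc(4)=1+2=3, 1+mc(2)=1+2=3) = 3
mc(6) = min(1+mc(5)=1+3=4, 1+mc(3)=1+1=2, 1+mc(0)=1+0=1) = 1
mc(7) = min(1+mc(6)=1+1=2, 1+mc(4)=1+2=3, 1+mc(1)=1+1=2) = 2
mc(8) = min(1+mc(7)=1+2=3, 1+mc(5)=1+3=4, 1+mc(2)=1+2=3, 1+mc(0)=1+0=1) = 1
mc(9) = min(1+mc(8)=1+1=2, 1+mc(6)=1+1=2, 1+mc(3)=1+1=2, 1+mc(1)=1+1=2) = 2
mc(10) = min(1+mc(9)=1+2=3, 1+mc(7)=1+2=3, 1+mc(4)=1+2=3, 1+mc(2)=1+2=3) = 3
mc(11) = min(1+mc(10)=1+3=4, 1+mc(8)=1+1=2, 1+mc(5)=1+3=4, 1+mc(3)=1+1=2) = 2
mc(12) = min(1+mc(11)=1+2=3, 1+mc(9)=1+2=3, 1+mc(6)=1+1=2, 1+mc(4)=1+2=3) = 2
mc(13) = min(1+mc(12)=1+2=3, 1+mc(10)=1+3=4, 1+mc(7)=1+2=3, 1+mc(5)=1+3=4) = 3
mc(14) = min(1+mc(13)=1+3=4, 1+mc(11)=1+2=3, 1+mc(8)=1+1=2, 1+mc(6)=1+1=2) = 2
mc(15) = min(1+mc(14)=1+2=3, 1+mc(12)=1+2=3, 1+mc(9)=1+2=3, 1+mc(7)=1+2=3) = 3
mc(16) = min(1+mc(15)=1+3=4, 1+mc(13)=1+3=4, 1+mc(10)=1+3=4, 1+mc(8)=1+1=2) = 2
mc(17) = min(1+mc(16)=1+2=3, 1+mc(14)=1+2=3, 1+mc(11)=1+2=3, 1+mc(9)=1+2=3) = 3
mc(18) = min(1+mc(17)=1+3=4, 1+mc(15)=1+3=4, 1+mc(12)=1+2=3, 1+mc(10)=1+3=4) = 3
mc(19) = min(1+mc(18)=1+3=4, 1+mc(16)=1+2=3, 1+mc(13)=1+3=4, 1+mc(11)=1+2=3) = 3

3


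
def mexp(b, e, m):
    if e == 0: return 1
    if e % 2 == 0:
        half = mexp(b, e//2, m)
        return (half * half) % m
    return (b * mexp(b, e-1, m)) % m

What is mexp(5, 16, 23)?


mexp(5, 16, 23): e is even, compute mexp(5, 8, 23)
  mexp(5, 8, 23): e is even, compute mexp(5, 4, 23)
    mexp(5, 4, 23): e is even, compute mexp(5, 2, 23)
      mexp(5, 2, 23): e is even, compute mexp(5, 1, 23)
        mexp(5, 1, 23): e is odd, compute mexp(5, 0, 23)
          mexp(5, 0, 23) = 1
        (5 * 1) % 23 = 5
      half=5, (5*5) % 23 = 2
    half=2, (2*2) % 23 = 4
  half=4, (4*4) % 23 = 16
half=16, (16*16) % 23 = 3

3


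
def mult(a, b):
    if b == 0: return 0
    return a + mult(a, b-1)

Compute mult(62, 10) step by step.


mult(62, 10) = 62 + mult(62, 9)
mult(62, 9) = 62 + mult(62, 8)
mult(62, 8) = 62 + mult(62, 7)
mult(62, 7) = 62 + mult(62, 6)
mult(62, 6) = 62 + mult(62, 5)
mult(62, 5) = 62 + mult(62, 4)
mult(62, 4) = 62 + mult(62, 3)
mult(62, 3) = 62 + mult(62, 2)
mult(62, 2) = 62 + mult(62, 1)
mult(62, 1) = 62 + mult(62, 0)
mult(62, 0) = 0  (base case)
Total: 62 + 62 + 62 + 62 + 62 + 62 + 62 + 62 + 62 + 62 + 0 = 620

620


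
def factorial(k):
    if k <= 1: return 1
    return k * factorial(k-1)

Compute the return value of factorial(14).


factorial(14)
= 14 * factorial(13)
= 14 * 13 * factorial(12)
= 14 * 13 * 12 * factorial(11)
= 14 * 13 * 12 * 11 * factorial(10)
= 14 * 13 * 12 * 11 * 10 * factorial(9)
= 14 * 13 * 12 * 11 * 10 * 9 * factorial(8)
= 14 * 13 * 12 * 11 * 10 * 9 * 8 * factorial(7)
= 14 * 13 * 12 * 11 * 10 * 9 * 8 * 7 * factorial(6)
= 14 * 13 * 12 * 11 * 10 * 9 * 8 * 7 * 6 * factorial(5)
= 14 * 13 * 12 * 11 * 10 * 9 * 8 * 7 * 6 * 5 * factorial(4)
= 14 * 13 * 12 * 11 * 10 * 9 * 8 * 7 * 6 * 5 * 4 * factorial(3)
= 14 * 13 * 12 * 11 * 10 * 9 * 8 * 7 * 6 * 5 * 4 * 3 * factorial(2)
= 14 * 13 * 12 * 11 * 10 * 9 * 8 * 7 * 6 * 5 * 4 * 3 * 2 * factorial(1)
= 14 * 13 * 12 * 11 * 10 * 9 * 8 * 7 * 6 * 5 * 4 * 3 * 2 * 1
= 87178291200

87178291200


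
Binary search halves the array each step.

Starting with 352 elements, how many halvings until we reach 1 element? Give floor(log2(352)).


352 / 2 = 176
176 / 2 = 88
88 / 2 = 44
44 / 2 = 22
22 / 2 = 11
11 / 2 = 5
5 / 2 = 2
2 / 2 = 1
Reached 1 after 8 halvings

8


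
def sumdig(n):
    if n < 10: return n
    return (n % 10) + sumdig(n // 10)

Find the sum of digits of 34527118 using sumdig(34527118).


sumdig(34527118) = 8 + sumdig(3452711)
sumdig(3452711) = 1 + sumdig(345271)
sumdig(345271) = 1 + sumdig(34527)
sumdig(34527) = 7 + sumdig(3452)
sumdig(3452) = 2 + sumdig(345)
sumdig(345) = 5 + sumdig(34)
sumdig(34) = 4 + sumdig(3)
sumdig(3) = 3  (base case)
Total: 8 + 1 + 1 + 7 + 2 + 5 + 4 + 3 = 31

31


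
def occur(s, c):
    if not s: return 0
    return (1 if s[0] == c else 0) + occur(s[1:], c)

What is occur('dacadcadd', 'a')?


s[0]='d' != 'a' -> 0
s[0]='a' == 'a' -> 1
s[0]='c' != 'a' -> 0
s[0]='a' == 'a' -> 1
s[0]='d' != 'a' -> 0
s[0]='c' != 'a' -> 0
s[0]='a' == 'a' -> 1
s[0]='d' != 'a' -> 0
s[0]='d' != 'a' -> 0
Sum: 0 + 1 + 0 + 1 + 0 + 0 + 1 + 0 + 0 = 3

3


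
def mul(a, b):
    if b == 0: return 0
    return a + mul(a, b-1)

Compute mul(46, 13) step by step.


mul(46, 13) = 46 + mul(46, 12)
mul(46, 12) = 46 + mul(46, 11)
mul(46, 11) = 46 + mul(46, 10)
mul(46, 10) = 46 + mul(46, 9)
mul(46, 9) = 46 + mul(46, 8)
mul(46, 8) = 46 + mul(46, 7)
mul(46, 7) = 46 + mul(46, 6)
mul(46, 6) = 46 + mul(46, 5)
mul(46, 5) = 46 + mul(46, 4)
mul(46, 4) = 46 + mul(46, 3)
mul(46, 3) = 46 + mul(46, 2)
mul(46, 2) = 46 + mul(46, 1)
mul(46, 1) = 46 + mul(46, 0)
mul(46, 0) = 0  (base case)
Total: 46 + 46 + 46 + 46 + 46 + 46 + 46 + 46 + 46 + 46 + 46 + 46 + 46 + 0 = 598

598


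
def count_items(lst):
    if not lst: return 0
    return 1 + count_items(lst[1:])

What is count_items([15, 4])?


count_items([15, 4]) = 1 + count_items([4])
count_items([4]) = 1 + count_items([])
count_items([]) = 0  (base case)
Unwinding: 1 + 1 + 0 = 2

2


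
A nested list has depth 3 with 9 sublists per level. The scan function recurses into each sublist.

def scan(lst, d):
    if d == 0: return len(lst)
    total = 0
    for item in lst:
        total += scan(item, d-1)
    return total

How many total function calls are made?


At depth 0 (root): 1 call
At depth 1: each of 1 parents calls scan on 9 children = 9 calls
At depth 2: each of 9 parents calls scan on 9 children = 81 calls
At depth 3: each of 81 parents calls scan on 9 children = 729 calls
Total: 1 + 9 + 81 + 729 = 820

820


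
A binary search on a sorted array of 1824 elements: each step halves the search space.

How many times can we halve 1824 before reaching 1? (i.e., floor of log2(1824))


1824 / 2 = 912
912 / 2 = 456
456 / 2 = 228
228 / 2 = 114
114 / 2 = 57
57 / 2 = 28
28 / 2 = 14
14 / 2 = 7
7 / 2 = 3
3 / 2 = 1
Reached 1 after 10 halvings

10


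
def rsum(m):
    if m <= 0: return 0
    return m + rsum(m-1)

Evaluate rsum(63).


rsum(63)
= 63 + 62 + 61 + 60 + 59 + 58 + 57 + 56 + 55 + 54 + 53 + 52 + 51 + 50 + 49 + 48 + 47 + 46 + 45 + 44 + 43 + 42 + 41 + 40 + 39 + 38 + 37 + 36 + 35 + 34 + 33 + 32 + 31 + 30 + 29 + 28 + 27 + 26 + 25 + 24 + 23 + 22 + 21 + 20 + 19 + 18 + 17 + 16 + 15 + 14 + 13 + 12 + 11 + 10 + 9 + 8 + 7 + 6 + 5 + 4 + 3 + 2 + 1 + rsum(0)
= 63 + 62 + 61 + 60 + 59 + 58 + 57 + 56 + 55 + 54 + 53 + 52 + 51 + 50 + 49 + 48 + 47 + 46 + 45 + 44 + 43 + 42 + 41 + 40 + 39 + 38 + 37 + 36 + 35 + 34 + 33 + 32 + 31 + 30 + 29 + 28 + 27 + 26 + 25 + 24 + 23 + 22 + 21 + 20 + 19 + 18 + 17 + 16 + 15 + 14 + 13 + 12 + 11 + 10 + 9 + 8 + 7 + 6 + 5 + 4 + 3 + 2 + 1 + 0
= 2016

2016


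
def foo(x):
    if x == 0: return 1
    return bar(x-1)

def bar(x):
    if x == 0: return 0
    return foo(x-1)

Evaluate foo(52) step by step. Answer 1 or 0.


foo(52) = bar(51)
bar(51) = foo(50)
foo(50) = bar(49)
bar(49) = foo(48)
foo(48) = bar(47)
bar(47) = foo(46)
foo(46) = bar(45)
bar(45) = foo(44)
foo(44) = bar(43)
bar(43) = foo(42)
foo(42) = bar(41)
bar(41) = foo(40)
foo(40) = bar(39)
bar(39) = foo(38)
foo(38) = bar(37)
bar(37) = foo(36)
foo(36) = bar(35)
bar(35) = foo(34)
foo(34) = bar(33)
bar(33) = foo(32)
foo(32) = bar(31)
bar(31) = foo(30)
foo(30) = bar(29)
bar(29) = foo(28)
foo(28) = bar(27)
bar(27) = foo(26)
foo(26) = bar(25)
bar(25) = foo(24)
foo(24) = bar(23)
bar(23) = foo(22)
foo(22) = bar(21)
bar(21) = foo(20)
foo(20) = bar(19)
bar(19) = foo(18)
foo(18) = bar(17)
bar(17) = foo(16)
foo(16) = bar(15)
bar(15) = foo(14)
foo(14) = bar(13)
bar(13) = foo(12)
foo(12) = bar(11)
bar(11) = foo(10)
foo(10) = bar(9)
bar(9) = foo(8)
foo(8) = bar(7)
bar(7) = foo(6)
foo(6) = bar(5)
bar(5) = foo(4)
foo(4) = bar(3)
bar(3) = foo(2)
foo(2) = bar(1)
bar(1) = foo(0)
foo(0) = 1  (base case)
Result: 1

1


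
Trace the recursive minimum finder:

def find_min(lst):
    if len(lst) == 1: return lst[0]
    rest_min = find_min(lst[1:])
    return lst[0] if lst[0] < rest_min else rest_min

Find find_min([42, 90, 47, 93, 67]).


find_min([42, 90, 47, 93, 67]): compare 42 with find_min([90, 47, 93, 67])
find_min([90, 47, 93, 67]): compare 90 with find_min([47, 93, 67])
find_min([47, 93, 67]): compare 47 with find_min([93, 67])
find_min([93, 67]): compare 93 with find_min([67])
find_min([67]) = 67  (base case)
Compare 93 with 67 -> 67
Compare 47 with 67 -> 47
Compare 90 with 47 -> 47
Compare 42 with 47 -> 42

42


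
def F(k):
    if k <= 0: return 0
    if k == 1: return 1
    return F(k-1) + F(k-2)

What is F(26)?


Computing F(26) bottom-up:
F(0) = 0
F(1) = 1
F(2) = F(1) + F(0) = 1 + 0 = 1
F(3) = F(2) + F(1) = 1 + 1 = 2
F(4) = F(3) + F(2) = 2 + 1 = 3
F(5) = F(4) + F(3) = 3 + 2 = 5
F(6) = F(5) + F(4) = 5 + 3 = 8
F(7) = F(6) + F(5) = 8 + 5 = 13
F(8) = F(7) + F(6) = 13 + 8 = 21
F(9) = F(8) + F(7) = 21 + 13 = 34
F(10) = F(9) + F(8) = 34 + 21 = 55
F(11) = F(10) + F(9) = 55 + 34 = 89
F(12) = F(11) + F(10) = 89 + 55 = 144
F(13) = F(12) + F(11) = 144 + 89 = 233
F(14) = F(13) + F(12) = 233 + 144 = 377
F(15) = F(14) + F(13) = 377 + 233 = 610
F(16) = F(15) + F(14) = 610 + 377 = 987
F(17) = F(16) + F(15) = 987 + 610 = 1597
F(18) = F(17) + F(16) = 1597 + 987 = 2584
F(19) = F(18) + F(17) = 2584 + 1597 = 4181
F(20) = F(19) + F(18) = 4181 + 2584 = 6765
F(21) = F(20) + F(19) = 6765 + 4181 = 10946
F(22) = F(21) + F(20) = 10946 + 6765 = 17711
F(23) = F(22) + F(21) = 17711 + 10946 = 28657
F(24) = F(23) + F(22) = 28657 + 17711 = 46368
F(25) = F(24) + F(23) = 46368 + 28657 = 75025
F(26) = F(25) + F(24) = 75025 + 46368 = 121393

121393


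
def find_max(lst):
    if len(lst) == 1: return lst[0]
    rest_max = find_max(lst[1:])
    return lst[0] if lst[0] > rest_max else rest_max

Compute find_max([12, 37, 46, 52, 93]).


find_max([12, 37, 46, 52, 93]): compare 12 with find_max([37, 46, 52, 93])
find_max([37, 46, 52, 93]): compare 37 with find_max([46, 52, 93])
find_max([46, 52, 93]): compare 46 with find_max([52, 93])
find_max([52, 93]): compare 52 with find_max([93])
find_max([93]) = 93  (base case)
Compare 52 with 93 -> 93
Compare 46 with 93 -> 93
Compare 37 with 93 -> 93
Compare 12 with 93 -> 93

93


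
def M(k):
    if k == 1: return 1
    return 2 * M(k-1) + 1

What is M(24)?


M(24) = 2 * M(23) + 1
M(23) = 2 * M(22) + 1
M(22) = 2 * M(21) + 1
M(21) = 2 * M(20) + 1
M(20) = 2 * M(19) + 1
M(19) = 2 * M(18) + 1
M(18) = 2 * M(17) + 1
M(17) = 2 * M(16) + 1
M(16) = 2 * M(15) + 1
M(15) = 2 * M(14) + 1
M(14) = 2 * M(13) + 1
M(13) = 2 * M(12) + 1
M(12) = 2 * M(11) + 1
M(11) = 2 * M(10) + 1
M(10) = 2 * M(9) + 1
M(9) = 2 * M(8) + 1
M(8) = 2 * M(7) + 1
M(7) = 2 * M(6) + 1
M(6) = 2 * M(5) + 1
M(5) = 2 * M(4) + 1
M(4) = 2 * M(3) + 1
M(3) = 2 * M(2) + 1
M(2) = 2 * M(1) + 1
M(1) = 1  (base case)
M(2) = 2 * 1 + 1 = 3
M(3) = 2 * 3 + 1 = 7
M(4) = 2 * 7 + 1 = 15
M(5) = 2 * 15 + 1 = 31
M(6) = 2 * 31 + 1 = 63
M(7) = 2 * 63 + 1 = 127
M(8) = 2 * 127 + 1 = 255
M(9) = 2 * 255 + 1 = 511
M(10) = 2 * 511 + 1 = 1023
M(11) = 2 * 1023 + 1 = 2047
M(12) = 2 * 2047 + 1 = 4095
M(13) = 2 * 4095 + 1 = 8191
M(14) = 2 * 8191 + 1 = 16383
M(15) = 2 * 16383 + 1 = 32767
M(16) = 2 * 32767 + 1 = 65535
M(17) = 2 * 65535 + 1 = 131071
M(18) = 2 * 131071 + 1 = 262143
M(19) = 2 * 262143 + 1 = 524287
M(20) = 2 * 524287 + 1 = 1048575
M(21) = 2 * 1048575 + 1 = 2097151
M(22) = 2 * 2097151 + 1 = 4194303
M(23) = 2 * 4194303 + 1 = 8388607
M(24) = 2 * 8388607 + 1 = 16777215

16777215


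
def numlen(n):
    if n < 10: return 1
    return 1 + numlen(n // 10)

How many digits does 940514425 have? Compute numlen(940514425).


numlen(940514425) = 1 + numlen(94051442)
numlen(94051442) = 1 + numlen(9405144)
numlen(9405144) = 1 + numlen(940514)
numlen(940514) = 1 + numlen(94051)
numlen(94051) = 1 + numlen(9405)
numlen(9405) = 1 + numlen(940)
numlen(940) = 1 + numlen(94)
numlen(94) = 1 + numlen(9)
numlen(9) = 1  (base case: 9 < 10)
Unwinding: 1 + 1 + 1 + 1 + 1 + 1 + 1 + 1 + 1 = 9

9


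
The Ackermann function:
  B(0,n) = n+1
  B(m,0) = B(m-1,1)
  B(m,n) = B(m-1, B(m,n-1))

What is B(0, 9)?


B(0, 9) = 10
Result: B(0, 9) = 10

10


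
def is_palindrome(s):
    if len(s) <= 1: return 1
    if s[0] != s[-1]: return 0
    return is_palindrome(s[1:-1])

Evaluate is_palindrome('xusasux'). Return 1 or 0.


is_palindrome('xusasux'): s[0]='x' == s[-1]='x' -> check is_palindrome('usasu')
is_palindrome('usasu'): s[0]='u' == s[-1]='u' -> check is_palindrome('sas')
is_palindrome('sas'): s[0]='s' == s[-1]='s' -> check is_palindrome('a')
is_palindrome('a'): len <= 1 -> return 1  (base case)
Result: 1 (palindrome)

1
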